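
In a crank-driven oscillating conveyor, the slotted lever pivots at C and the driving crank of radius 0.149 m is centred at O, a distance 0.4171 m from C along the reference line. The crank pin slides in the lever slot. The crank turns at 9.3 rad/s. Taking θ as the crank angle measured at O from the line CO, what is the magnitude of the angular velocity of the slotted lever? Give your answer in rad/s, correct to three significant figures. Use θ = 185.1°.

5.10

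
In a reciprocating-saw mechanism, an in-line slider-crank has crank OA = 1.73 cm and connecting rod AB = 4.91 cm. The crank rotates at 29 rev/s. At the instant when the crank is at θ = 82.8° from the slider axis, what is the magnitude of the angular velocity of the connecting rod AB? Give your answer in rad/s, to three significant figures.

8.59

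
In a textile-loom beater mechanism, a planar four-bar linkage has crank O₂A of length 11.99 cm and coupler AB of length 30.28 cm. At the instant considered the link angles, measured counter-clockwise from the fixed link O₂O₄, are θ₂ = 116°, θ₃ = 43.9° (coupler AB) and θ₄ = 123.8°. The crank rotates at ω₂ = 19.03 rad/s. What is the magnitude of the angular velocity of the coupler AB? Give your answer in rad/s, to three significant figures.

1.04

ω₂ = 19.03 rad/s
Differentiating the loop-closure r₂e^{iθ₂}+r₃e^{iθ₃}=r₁+r₄e^{iθ₄} gives r₂ω₂e^{iθ₂}+r₃ω₃e^{iθ₃}=r₄ω₄e^{iθ₄}.
Eliminating the other unknown: ω₃ = r₂ω₂ sin(θ₄−θ₂) / [r₃ sin(θ₃−θ₄)].
Numerator sine = +0.13572; denominator sine = -0.98450.
Result = 0.1199·19.03·(+0.13572) / (0.3028·(-0.98450)) = -1.0388 rad/s; magnitude 1.0388 rad/s.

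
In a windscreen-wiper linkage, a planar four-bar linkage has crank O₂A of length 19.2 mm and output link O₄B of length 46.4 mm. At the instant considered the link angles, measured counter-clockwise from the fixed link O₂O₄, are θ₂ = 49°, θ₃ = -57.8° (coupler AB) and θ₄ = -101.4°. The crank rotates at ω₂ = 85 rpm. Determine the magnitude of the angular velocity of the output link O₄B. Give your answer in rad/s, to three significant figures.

5.11

ω₂ = 8.901 rad/s (from 85 rpm).
Differentiating the loop-closure r₂e^{iθ₂}+r₃e^{iθ₃}=r₁+r₄e^{iθ₄} gives r₂ω₂e^{iθ₂}+r₃ω₃e^{iθ₃}=r₄ω₄e^{iθ₄}.
Eliminating the other unknown: ω₄ = r₂ω₂ sin(θ₂−θ₃) / [r₄ sin(θ₄−θ₃)].
Numerator sine = +0.95732; denominator sine = -0.68962.
Result = 0.0192·8.901·(+0.95732) / (0.0464·(-0.68962)) = -5.113 rad/s; magnitude 5.113 rad/s.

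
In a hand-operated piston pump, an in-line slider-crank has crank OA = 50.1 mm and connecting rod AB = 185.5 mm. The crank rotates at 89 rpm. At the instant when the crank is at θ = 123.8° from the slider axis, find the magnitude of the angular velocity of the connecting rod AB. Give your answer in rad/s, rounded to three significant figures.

ω = 9.32 rad/s (converted from 89 rpm).
The rod makes angle φ with the slider axis where L sinφ = r sinθ; differentiating, L cosφ·φ̇ = r ω cosθ.
L cosφ = √(L² − r² sin²θ) = 0.18077 m.
|ω_rod| = r ω |cosθ| / √(L² − r² sin²θ) = 0.0501·9.32·0.55630/0.18077 = 1.4369 rad/s.

1.44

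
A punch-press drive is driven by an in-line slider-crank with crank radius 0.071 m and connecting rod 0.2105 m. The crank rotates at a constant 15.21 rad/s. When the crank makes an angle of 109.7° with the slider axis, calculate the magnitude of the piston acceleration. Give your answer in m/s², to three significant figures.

9.98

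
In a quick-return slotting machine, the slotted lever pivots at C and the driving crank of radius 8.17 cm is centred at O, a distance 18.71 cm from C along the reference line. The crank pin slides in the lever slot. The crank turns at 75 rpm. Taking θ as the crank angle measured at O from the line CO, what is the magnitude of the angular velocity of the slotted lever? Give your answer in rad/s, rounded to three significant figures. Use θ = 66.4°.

1.86

ω = 7.854 rad/s (from 75 rpm).
Crank pin A relative to C: A = (d + r cosθ, r sinθ); lever angle φ = atan2(r sinθ, d + r cosθ).
Differentiating tanφ: φ̇ = rω(d cosθ + r)/(d² + r² + 2dr cosθ).
d² + r² + 2dr cosθ = |CA|² = 0.0539208 m²;  d cosθ + r = +0.15661 m.
|ω_lever| = |0.0817·7.854·+0.15661| / 0.0539208 = 1.8636 rad/s.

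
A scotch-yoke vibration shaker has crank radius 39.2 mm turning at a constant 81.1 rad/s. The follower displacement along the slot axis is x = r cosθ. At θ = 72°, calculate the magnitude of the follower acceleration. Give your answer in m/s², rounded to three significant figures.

79.7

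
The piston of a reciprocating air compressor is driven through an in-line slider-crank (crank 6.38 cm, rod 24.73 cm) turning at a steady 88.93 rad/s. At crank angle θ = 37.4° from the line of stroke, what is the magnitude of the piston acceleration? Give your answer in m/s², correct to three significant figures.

ω = 88.93 rad/s
x(θ) = r cosθ + √(L² − r² sin²θ); with ω constant, a = ω²·d²x/dθ².
d²x/dθ² = −r cosθ − r²(cos2θ)/√u − r⁴ sin²2θ/(4u^{3/2}),  u = L² − r² sin²θ = 0.0596557 m².
Substituting r = 0.0638 m, L = 0.2473 m, θ = 37.4°: d²x/dθ² = -0.055318 m.
a = ω²·d²x/dθ² = (88.93)²·(-0.055318) = -437.48 m/s²;  |a| = 437.48 m/s².

437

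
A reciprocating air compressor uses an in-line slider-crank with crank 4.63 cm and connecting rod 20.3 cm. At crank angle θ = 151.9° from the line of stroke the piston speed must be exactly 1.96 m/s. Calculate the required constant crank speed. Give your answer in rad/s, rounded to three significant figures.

113

For an in-line slider-crank, |v_piston| = rω|sinθ|·[1 + r cosθ/√(L² − r² sin²θ)].
With r = 0.0463 m, L = 0.203 m, θ = 151.9°: the bracketed kinematic factor |dx/dθ| = 0.017395 m.
ω = v/|dx/dθ| = 1.96/0.017395 = 112.68 rad/s.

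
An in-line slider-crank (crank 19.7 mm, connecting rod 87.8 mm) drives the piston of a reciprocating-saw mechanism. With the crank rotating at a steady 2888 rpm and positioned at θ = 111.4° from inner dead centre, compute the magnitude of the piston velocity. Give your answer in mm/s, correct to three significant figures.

ω = 2π·2888/60 = 302.4 rad/s
For an in-line slider-crank, x = r cosθ + √(L² − r² sin²θ), so v = −rω sinθ·[1 + r cosθ/√(L² − r² sin²θ)].
With r = 0.0197 m, L = 0.0878 m, θ = 111.4°: √(L² − r² sin²θ) = 0.085863 m.
v = −0.0197·302.4·0.93106·[1 + 0.0197·-0.36488/0.085863] = -5.0827 m/s.
|v| = 5.0827 m/s = 5082.7 mm/s.

5080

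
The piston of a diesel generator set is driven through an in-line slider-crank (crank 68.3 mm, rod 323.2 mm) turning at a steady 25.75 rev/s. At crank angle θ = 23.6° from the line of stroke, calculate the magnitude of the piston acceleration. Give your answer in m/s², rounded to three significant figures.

ω = 2π·25.8 = 161.8 rad/s
x(θ) = r cosθ + √(L² − r² sin²θ); with ω constant, a = ω²·d²x/dθ².
d²x/dθ² = −r cosθ − r²(cos2θ)/√u − r⁴ sin²2θ/(4u^{3/2}),  u = L² − r² sin²θ = 0.103711 m².
Substituting r = 0.0683 m, L = 0.3232 m, θ = 23.6°: d²x/dθ² = -0.072517 m.
a = ω²·d²x/dθ² = (161.8)²·(-0.072517) = -1898.3 m/s²;  |a| = 1898.3 m/s².

1900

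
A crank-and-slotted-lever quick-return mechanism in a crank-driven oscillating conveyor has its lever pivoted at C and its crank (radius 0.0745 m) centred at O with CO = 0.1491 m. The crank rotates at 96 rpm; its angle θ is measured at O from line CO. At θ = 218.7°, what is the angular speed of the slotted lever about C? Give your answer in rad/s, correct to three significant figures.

ω = 10.05 rad/s (from 96 rpm).
Crank pin A relative to C: A = (d + r cosθ, r sinθ); lever angle φ = atan2(r sinθ, d + r cosθ).
Differentiating tanφ: φ̇ = rω(d cosθ + r)/(d² + r² + 2dr cosθ).
d² + r² + 2dr cosθ = |CA|² = 0.0104431 m²;  d cosθ + r = -0.041862 m.
|ω_lever| = |0.0745·10.05·-0.041862| / 0.0104431 = 3.0023 rad/s.

3.00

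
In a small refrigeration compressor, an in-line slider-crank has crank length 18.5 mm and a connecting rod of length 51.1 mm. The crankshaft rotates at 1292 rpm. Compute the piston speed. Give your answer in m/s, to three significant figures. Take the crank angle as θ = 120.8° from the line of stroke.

ω = 2π·1292/60 = 135.3 rad/s
For an in-line slider-crank, x = r cosθ + √(L² − r² sin²θ), so v = −rω sinθ·[1 + r cosθ/√(L² − r² sin²θ)].
With r = 0.0185 m, L = 0.0511 m, θ = 120.8°: √(L² − r² sin²θ) = 0.048566 m.
v = −0.0185·135.3·0.85896·[1 + 0.0185·-0.51204/0.048566] = -1.7306 m/s.
|v| = 1.7306 m/s.

1.73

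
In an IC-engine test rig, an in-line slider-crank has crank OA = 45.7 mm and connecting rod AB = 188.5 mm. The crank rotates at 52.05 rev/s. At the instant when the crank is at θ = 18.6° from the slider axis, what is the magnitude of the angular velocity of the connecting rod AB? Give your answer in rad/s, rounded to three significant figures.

ω = 327 rad/s (converted from 52.05 rev/s).
The rod makes angle φ with the slider axis where L sinφ = r sinθ; differentiating, L cosφ·φ̇ = r ω cosθ.
L cosφ = √(L² − r² sin²θ) = 0.18794 m.
|ω_rod| = r ω |cosθ| / √(L² − r² sin²θ) = 0.0457·327·0.94777/0.18794 = 75.372 rad/s.

75.4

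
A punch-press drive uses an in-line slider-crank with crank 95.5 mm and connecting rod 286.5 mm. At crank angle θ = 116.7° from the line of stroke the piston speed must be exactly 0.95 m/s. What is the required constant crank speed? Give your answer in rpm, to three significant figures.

126

For an in-line slider-crank, |v_piston| = rω|sinθ|·[1 + r cosθ/√(L² − r² sin²θ)].
With r = 0.0955 m, L = 0.2865 m, θ = 116.7°: the bracketed kinematic factor |dx/dθ| = 0.071932 m.
ω = v/|dx/dθ| = 0.95/0.071932 = 13.207 rad/s.
N = 60ω/(2π) = 126.12 rpm.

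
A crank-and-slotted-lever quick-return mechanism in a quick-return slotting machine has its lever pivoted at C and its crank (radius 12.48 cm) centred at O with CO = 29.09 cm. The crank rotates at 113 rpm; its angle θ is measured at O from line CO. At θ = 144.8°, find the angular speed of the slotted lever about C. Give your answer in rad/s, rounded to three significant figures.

ω = 11.83 rad/s (from 113 rpm).
Crank pin A relative to C: A = (d + r cosθ, r sinθ); lever angle φ = atan2(r sinθ, d + r cosθ).
Differentiating tanφ: φ̇ = rω(d cosθ + r)/(d² + r² + 2dr cosθ).
d² + r² + 2dr cosθ = |CA|² = 0.0408661 m²;  d cosθ + r = -0.11291 m.
|ω_lever| = |0.1248·11.83·-0.11291| / 0.0408661 = 4.0802 rad/s.

4.08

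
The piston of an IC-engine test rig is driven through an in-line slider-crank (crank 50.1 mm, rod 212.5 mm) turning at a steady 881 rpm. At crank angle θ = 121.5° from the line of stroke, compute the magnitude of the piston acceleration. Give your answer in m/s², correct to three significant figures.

ω = 2π·881/60 = 92.26 rad/s
x(θ) = r cosθ + √(L² − r² sin²θ); with ω constant, a = ω²·d²x/dθ².
d²x/dθ² = −r cosθ − r²(cos2θ)/√u − r⁴ sin²2θ/(4u^{3/2}),  u = L² − r² sin²θ = 0.0433315 m².
Substituting r = 0.0501 m, L = 0.2125 m, θ = 121.5°: d²x/dθ² = +0.031513 m.
a = ω²·d²x/dθ² = (92.26)²·(+0.031513) = +268.22 m/s²;  |a| = 268.22 m/s².

268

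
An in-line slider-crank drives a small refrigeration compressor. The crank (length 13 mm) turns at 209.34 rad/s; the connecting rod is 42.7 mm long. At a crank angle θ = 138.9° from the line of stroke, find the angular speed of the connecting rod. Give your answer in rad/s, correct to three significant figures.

49.0

ω = 209.3 rad/s
The rod makes angle φ with the slider axis where L sinφ = r sinθ; differentiating, L cosφ·φ̇ = r ω cosθ.
L cosφ = √(L² − r² sin²θ) = 0.041836 m.
|ω_rod| = r ω |cosθ| / √(L² − r² sin²θ) = 0.013·209.3·0.75356/0.041836 = 49.019 rad/s.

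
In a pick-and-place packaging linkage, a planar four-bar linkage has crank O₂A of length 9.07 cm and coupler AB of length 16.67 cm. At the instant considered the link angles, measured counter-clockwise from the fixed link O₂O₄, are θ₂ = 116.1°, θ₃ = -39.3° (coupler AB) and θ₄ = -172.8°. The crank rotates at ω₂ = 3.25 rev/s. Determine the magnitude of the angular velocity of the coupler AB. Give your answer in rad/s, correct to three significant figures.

14.5

ω₂ = 20.42 rad/s (from 3.25 rev/s).
Differentiating the loop-closure r₂e^{iθ₂}+r₃e^{iθ₃}=r₁+r₄e^{iθ₄} gives r₂ω₂e^{iθ₂}+r₃ω₃e^{iθ₃}=r₄ω₄e^{iθ₄}.
Eliminating the other unknown: ω₃ = r₂ω₂ sin(θ₄−θ₂) / [r₃ sin(θ₃−θ₄)].
Numerator sine = +0.94609; denominator sine = +0.72537.
Result = 0.0907·20.42·(+0.94609) / (0.1667·(+0.72537)) = +14.491 rad/s; magnitude 14.491 rad/s.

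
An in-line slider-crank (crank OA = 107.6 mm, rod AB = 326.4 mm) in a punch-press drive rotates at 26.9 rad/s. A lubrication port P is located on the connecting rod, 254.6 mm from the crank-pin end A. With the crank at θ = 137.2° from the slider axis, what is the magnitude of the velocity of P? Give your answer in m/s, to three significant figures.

ω = 26.9 rad/s.  Crank-pin speed |V_A| = rω = 2.8944 m/s, perpendicular to OA.
Rod angle: sinφ = −(r/L) sinθ ⇒ φ = -12.943°; ω_rod = −rω cosθ/√(L²−r²sin²θ) = +6.6762 rad/s.
V_P = V_A + ω_rod × AP, with AP = 0.2546 m along the rod.
Components: V_Px = −rω sinθ − a·ω_rod·sinφ = -1.5859 m/s;  V_Py = rω cosθ + a·ω_rod·cosφ = -0.46717 m/s.
|V_P| = √(V_Px² + V_Py²) = 1.6533 m/s.

1.65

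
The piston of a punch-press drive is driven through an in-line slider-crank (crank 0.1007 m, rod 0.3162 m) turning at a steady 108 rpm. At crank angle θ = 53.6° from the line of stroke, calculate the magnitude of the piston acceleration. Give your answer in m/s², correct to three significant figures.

6.49

ω = 2π·108/60 = 11.31 rad/s
x(θ) = r cosθ + √(L² − r² sin²θ); with ω constant, a = ω²·d²x/dθ².
d²x/dθ² = −r cosθ − r²(cos2θ)/√u − r⁴ sin²2θ/(4u^{3/2}),  u = L² − r² sin²θ = 0.0934129 m².
Substituting r = 0.1007 m, L = 0.3162 m, θ = 53.6°: d²x/dθ² = -0.050768 m.
a = ω²·d²x/dθ² = (11.31)²·(-0.050768) = -6.4937 m/s²;  |a| = 6.4937 m/s².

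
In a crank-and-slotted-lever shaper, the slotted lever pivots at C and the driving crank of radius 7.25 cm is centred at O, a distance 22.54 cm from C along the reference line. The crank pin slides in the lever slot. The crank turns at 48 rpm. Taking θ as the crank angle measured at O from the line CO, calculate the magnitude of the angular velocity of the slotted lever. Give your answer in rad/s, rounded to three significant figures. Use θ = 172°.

ω = 5.027 rad/s (from 48 rpm).
Crank pin A relative to C: A = (d + r cosθ, r sinθ); lever angle φ = atan2(r sinθ, d + r cosθ).
Differentiating tanφ: φ̇ = rω(d cosθ + r)/(d² + r² + 2dr cosθ).
d² + r² + 2dr cosθ = |CA|² = 0.0236965 m²;  d cosθ + r = -0.15071 m.
|ω_lever| = |0.0725·5.027·-0.15071| / 0.0236965 = 2.3177 rad/s.

2.32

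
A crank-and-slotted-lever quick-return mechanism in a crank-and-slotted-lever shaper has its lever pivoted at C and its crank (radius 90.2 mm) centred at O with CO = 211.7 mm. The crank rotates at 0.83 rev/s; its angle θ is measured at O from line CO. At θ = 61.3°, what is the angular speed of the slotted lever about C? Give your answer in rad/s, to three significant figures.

ω = 5.215 rad/s (from 0.83 rev/s).
Crank pin A relative to C: A = (d + r cosθ, r sinθ); lever angle φ = atan2(r sinθ, d + r cosθ).
Differentiating tanφ: φ̇ = rω(d cosθ + r)/(d² + r² + 2dr cosθ).
d² + r² + 2dr cosθ = |CA|² = 0.071293 m²;  d cosθ + r = +0.19186 m.
|ω_lever| = |0.0902·5.215·+0.19186| / 0.071293 = 1.2659 rad/s.

1.27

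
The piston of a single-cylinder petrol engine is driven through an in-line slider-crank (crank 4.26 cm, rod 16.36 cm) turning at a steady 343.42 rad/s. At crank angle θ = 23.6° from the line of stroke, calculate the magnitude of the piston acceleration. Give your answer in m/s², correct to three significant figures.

5510

ω = 343.4 rad/s
x(θ) = r cosθ + √(L² − r² sin²θ); with ω constant, a = ω²·d²x/dθ².
d²x/dθ² = −r cosθ − r²(cos2θ)/√u − r⁴ sin²2θ/(4u^{3/2}),  u = L² − r² sin²θ = 0.0264741 m².
Substituting r = 0.0426 m, L = 0.1636 m, θ = 23.6°: d²x/dθ² = -0.046718 m.
a = ω²·d²x/dθ² = (343.4)²·(-0.046718) = -5509.8 m/s²;  |a| = 5509.8 m/s².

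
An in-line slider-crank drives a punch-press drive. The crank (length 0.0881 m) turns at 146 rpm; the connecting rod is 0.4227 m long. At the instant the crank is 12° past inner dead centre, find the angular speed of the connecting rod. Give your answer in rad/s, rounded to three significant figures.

3.12

ω = 15.29 rad/s (converted from 146 rpm).
The rod makes angle φ with the slider axis where L sinφ = r sinθ; differentiating, L cosφ·φ̇ = r ω cosθ.
L cosφ = √(L² − r² sin²θ) = 0.4223 m.
|ω_rod| = r ω |cosθ| / √(L² − r² sin²θ) = 0.0881·15.29·0.97815/0.4223 = 3.1199 rad/s.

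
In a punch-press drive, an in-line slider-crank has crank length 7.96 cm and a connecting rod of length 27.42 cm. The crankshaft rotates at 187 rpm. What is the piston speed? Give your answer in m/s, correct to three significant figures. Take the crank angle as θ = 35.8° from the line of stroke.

1.13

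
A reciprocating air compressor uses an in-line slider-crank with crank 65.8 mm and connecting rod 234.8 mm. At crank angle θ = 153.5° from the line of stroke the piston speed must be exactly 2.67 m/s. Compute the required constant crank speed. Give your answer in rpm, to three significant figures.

1160

For an in-line slider-crank, |v_piston| = rω|sinθ|·[1 + r cosθ/√(L² − r² sin²θ)].
With r = 0.0658 m, L = 0.2348 m, θ = 153.5°: the bracketed kinematic factor |dx/dθ| = 0.021938 m.
ω = v/|dx/dθ| = 2.67/0.021938 = 121.71 rad/s.
N = 60ω/(2π) = 1162.2 rpm.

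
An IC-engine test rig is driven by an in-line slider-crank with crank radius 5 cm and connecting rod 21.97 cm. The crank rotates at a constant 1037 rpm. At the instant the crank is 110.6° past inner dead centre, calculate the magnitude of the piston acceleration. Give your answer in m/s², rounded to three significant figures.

ω = 2π·1037/60 = 108.6 rad/s
x(θ) = r cosθ + √(L² − r² sin²θ); with ω constant, a = ω²·d²x/dθ².
d²x/dθ² = −r cosθ − r²(cos2θ)/√u − r⁴ sin²2θ/(4u^{3/2}),  u = L² − r² sin²θ = 0.0460776 m².
Substituting r = 0.05 m, L = 0.2197 m, θ = 110.6°: d²x/dθ² = +0.026287 m.
a = ω²·d²x/dθ² = (108.6)²·(+0.026287) = +309.99 m/s²;  |a| = 309.99 m/s².

310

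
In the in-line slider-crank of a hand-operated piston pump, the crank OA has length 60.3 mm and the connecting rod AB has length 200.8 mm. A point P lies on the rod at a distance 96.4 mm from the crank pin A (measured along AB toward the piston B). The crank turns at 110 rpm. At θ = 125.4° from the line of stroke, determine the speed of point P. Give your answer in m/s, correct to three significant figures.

ω = 11.52 rad/s.  Crank-pin speed |V_A| = rω = 0.69461 m/s, perpendicular to OA.
Rod angle: sinφ = −(r/L) sinθ ⇒ φ = -14.169°; ω_rod = −rω cosθ/√(L²−r²sin²θ) = +2.0667 rad/s.
V_P = V_A + ω_rod × AP, with AP = 0.0964 m along the rod.
Components: V_Px = −rω sinθ − a·ω_rod·sinφ = -0.51742 m/s;  V_Py = rω cosθ + a·ω_rod·cosφ = -0.2092 m/s.
|V_P| = √(V_Px² + V_Py²) = 0.55812 m/s.

0.558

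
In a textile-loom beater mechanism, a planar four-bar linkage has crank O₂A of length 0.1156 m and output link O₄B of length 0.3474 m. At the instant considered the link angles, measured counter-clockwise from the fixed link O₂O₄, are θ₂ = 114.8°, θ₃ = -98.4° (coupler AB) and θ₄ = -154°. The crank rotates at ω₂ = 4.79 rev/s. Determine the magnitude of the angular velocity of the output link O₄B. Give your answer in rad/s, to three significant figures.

6.65

ω₂ = 30.1 rad/s (from 4.79 rev/s).
Differentiating the loop-closure r₂e^{iθ₂}+r₃e^{iθ₃}=r₁+r₄e^{iθ₄} gives r₂ω₂e^{iθ₂}+r₃ω₃e^{iθ₃}=r₄ω₄e^{iθ₄}.
Eliminating the other unknown: ω₄ = r₂ω₂ sin(θ₂−θ₃) / [r₄ sin(θ₄−θ₃)].
Numerator sine = -0.54756; denominator sine = -0.82511.
Result = 0.1156·30.1·(-0.54756) / (0.3474·(-0.82511)) = +6.6461 rad/s; magnitude 6.6461 rad/s.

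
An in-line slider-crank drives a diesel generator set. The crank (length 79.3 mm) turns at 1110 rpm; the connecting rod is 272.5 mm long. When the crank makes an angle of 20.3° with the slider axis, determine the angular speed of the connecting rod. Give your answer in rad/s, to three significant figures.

ω = 116.2 rad/s (converted from 1110 rpm).
The rod makes angle φ with the slider axis where L sinφ = r sinθ; differentiating, L cosφ·φ̇ = r ω cosθ.
L cosφ = √(L² − r² sin²θ) = 0.27111 m.
|ω_rod| = r ω |cosθ| / √(L² − r² sin²θ) = 0.0793·116.2·0.93789/0.27111 = 31.889 rad/s.

31.9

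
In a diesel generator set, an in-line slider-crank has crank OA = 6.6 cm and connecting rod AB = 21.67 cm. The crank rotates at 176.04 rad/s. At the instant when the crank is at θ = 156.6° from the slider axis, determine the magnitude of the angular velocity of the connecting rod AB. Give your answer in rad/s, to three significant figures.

49.6

ω = 176 rad/s
The rod makes angle φ with the slider axis where L sinφ = r sinθ; differentiating, L cosφ·φ̇ = r ω cosθ.
L cosφ = √(L² − r² sin²θ) = 0.21511 m.
|ω_rod| = r ω |cosθ| / √(L² − r² sin²θ) = 0.066·176·0.91775/0.21511 = 49.571 rad/s.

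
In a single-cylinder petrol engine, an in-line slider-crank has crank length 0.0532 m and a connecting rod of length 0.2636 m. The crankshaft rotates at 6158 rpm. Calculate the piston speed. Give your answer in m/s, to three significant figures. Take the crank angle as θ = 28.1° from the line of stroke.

ω = 2π·6158/60 = 644.9 rad/s
For an in-line slider-crank, x = r cosθ + √(L² − r² sin²θ), so v = −rω sinθ·[1 + r cosθ/√(L² − r² sin²θ)].
With r = 0.0532 m, L = 0.2636 m, θ = 28.1°: √(L² − r² sin²θ) = 0.26241 m.
v = −0.0532·644.9·0.47101·[1 + 0.0532·0.88213/0.26241] = -19.049 m/s.
|v| = 19.049 m/s.

19.0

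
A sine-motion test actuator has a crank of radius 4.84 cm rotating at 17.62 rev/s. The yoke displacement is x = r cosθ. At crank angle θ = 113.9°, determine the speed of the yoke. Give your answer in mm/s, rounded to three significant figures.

ω = 110.7 rad/s (from 17.62 rev/s).
x = r cosθ ⇒ ẋ = −rω sinθ.
|v| = rω|sinθ| = 0.0484·110.7·|sin 113.9°| = 4.8989 m/s = 4898.9 mm/s.

4900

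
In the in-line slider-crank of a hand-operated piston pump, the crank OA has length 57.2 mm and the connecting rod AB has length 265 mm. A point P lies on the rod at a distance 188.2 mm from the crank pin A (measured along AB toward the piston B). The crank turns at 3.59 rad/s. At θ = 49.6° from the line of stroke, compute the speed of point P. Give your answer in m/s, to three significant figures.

0.176

ω = 3.59 rad/s.  Crank-pin speed |V_A| = rω = 0.20535 m/s, perpendicular to OA.
Rod angle: sinφ = −(r/L) sinθ ⇒ φ = -9.461°; ω_rod = −rω cosθ/√(L²−r²sin²θ) = -0.50915 rad/s.
V_P = V_A + ω_rod × AP, with AP = 0.1882 m along the rod.
Components: V_Px = −rω sinθ − a·ω_rod·sinφ = -0.17213 m/s;  V_Py = rω cosθ + a·ω_rod·cosφ = +0.038571 m/s.
|V_P| = √(V_Px² + V_Py²) = 0.1764 m/s.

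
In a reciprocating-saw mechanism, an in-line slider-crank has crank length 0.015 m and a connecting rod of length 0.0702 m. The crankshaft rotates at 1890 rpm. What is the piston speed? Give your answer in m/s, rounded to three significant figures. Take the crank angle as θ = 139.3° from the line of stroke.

1.62

ω = 2π·1890/60 = 197.9 rad/s
For an in-line slider-crank, x = r cosθ + √(L² − r² sin²θ), so v = −rω sinθ·[1 + r cosθ/√(L² − r² sin²θ)].
With r = 0.015 m, L = 0.0702 m, θ = 139.3°: √(L² − r² sin²θ) = 0.069515 m.
v = −0.015·197.9·0.65210·[1 + 0.015·-0.75813/0.069515] = -1.6192 m/s.
|v| = 1.6192 m/s.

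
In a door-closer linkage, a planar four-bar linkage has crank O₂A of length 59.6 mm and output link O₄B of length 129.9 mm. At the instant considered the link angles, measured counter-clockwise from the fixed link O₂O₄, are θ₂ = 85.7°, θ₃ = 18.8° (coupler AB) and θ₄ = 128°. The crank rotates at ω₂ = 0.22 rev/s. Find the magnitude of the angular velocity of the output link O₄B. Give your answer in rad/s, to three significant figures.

ω₂ = 1.382 rad/s (from 0.22 rev/s).
Differentiating the loop-closure r₂e^{iθ₂}+r₃e^{iθ₃}=r₁+r₄e^{iθ₄} gives r₂ω₂e^{iθ₂}+r₃ω₃e^{iθ₃}=r₄ω₄e^{iθ₄}.
Eliminating the other unknown: ω₄ = r₂ω₂ sin(θ₂−θ₃) / [r₄ sin(θ₄−θ₃)].
Numerator sine = +0.91982; denominator sine = +0.94438.
Result = 0.0596·1.382·(+0.91982) / (0.1299·(+0.94438)) = +0.61773 rad/s; magnitude 0.61773 rad/s.

0.618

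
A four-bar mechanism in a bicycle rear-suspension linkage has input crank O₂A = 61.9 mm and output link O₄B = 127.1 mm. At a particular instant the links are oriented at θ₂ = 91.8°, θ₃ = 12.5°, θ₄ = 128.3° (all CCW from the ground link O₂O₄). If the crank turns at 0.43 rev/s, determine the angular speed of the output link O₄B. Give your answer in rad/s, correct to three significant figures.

1.44

ω₂ = 2.702 rad/s (from 0.43 rev/s).
Differentiating the loop-closure r₂e^{iθ₂}+r₃e^{iθ₃}=r₁+r₄e^{iθ₄} gives r₂ω₂e^{iθ₂}+r₃ω₃e^{iθ₃}=r₄ω₄e^{iθ₄}.
Eliminating the other unknown: ω₄ = r₂ω₂ sin(θ₂−θ₃) / [r₄ sin(θ₄−θ₃)].
Numerator sine = +0.98261; denominator sine = +0.90032.
Result = 0.0619·2.702·(+0.98261) / (0.1271·(+0.90032)) = +1.4361 rad/s; magnitude 1.4361 rad/s.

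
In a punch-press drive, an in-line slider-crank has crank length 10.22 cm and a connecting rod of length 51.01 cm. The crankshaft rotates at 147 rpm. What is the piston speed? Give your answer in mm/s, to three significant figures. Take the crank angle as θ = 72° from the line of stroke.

ω = 2π·147/60 = 15.39 rad/s
For an in-line slider-crank, x = r cosθ + √(L² − r² sin²θ), so v = −rω sinθ·[1 + r cosθ/√(L² − r² sin²θ)].
With r = 0.1022 m, L = 0.5101 m, θ = 72°: √(L² − r² sin²θ) = 0.50075 m.
v = −0.1022·15.39·0.95106·[1 + 0.1022·0.30902/0.50075] = -1.5906 m/s.
|v| = 1.5906 m/s = 1590.6 mm/s.

1590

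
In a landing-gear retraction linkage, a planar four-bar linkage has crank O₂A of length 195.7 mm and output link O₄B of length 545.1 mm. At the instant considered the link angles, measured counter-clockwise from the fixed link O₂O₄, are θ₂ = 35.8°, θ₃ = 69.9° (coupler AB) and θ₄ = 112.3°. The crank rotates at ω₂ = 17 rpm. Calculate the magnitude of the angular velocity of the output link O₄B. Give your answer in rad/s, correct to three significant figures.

ω₂ = 1.78 rad/s (from 17 rpm).
Differentiating the loop-closure r₂e^{iθ₂}+r₃e^{iθ₃}=r₁+r₄e^{iθ₄} gives r₂ω₂e^{iθ₂}+r₃ω₃e^{iθ₃}=r₄ω₄e^{iθ₄}.
Eliminating the other unknown: ω₄ = r₂ω₂ sin(θ₂−θ₃) / [r₄ sin(θ₄−θ₃)].
Numerator sine = -0.56064; denominator sine = +0.67430.
Result = 0.1957·1.78·(-0.56064) / (0.5451·(+0.67430)) = -0.5314 rad/s; magnitude 0.5314 rad/s.

0.531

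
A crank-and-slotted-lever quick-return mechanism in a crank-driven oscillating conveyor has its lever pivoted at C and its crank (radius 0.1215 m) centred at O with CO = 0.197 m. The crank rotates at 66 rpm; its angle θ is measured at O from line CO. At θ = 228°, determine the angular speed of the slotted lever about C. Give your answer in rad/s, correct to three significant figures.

0.402

ω = 6.912 rad/s (from 66 rpm).
Crank pin A relative to C: A = (d + r cosθ, r sinθ); lever angle φ = atan2(r sinθ, d + r cosθ).
Differentiating tanφ: φ̇ = rω(d cosθ + r)/(d² + r² + 2dr cosθ).
d² + r² + 2dr cosθ = |CA|² = 0.0215393 m²;  d cosθ + r = -0.010319 m.
|ω_lever| = |0.1215·6.912·-0.010319| / 0.0215393 = 0.40229 rad/s.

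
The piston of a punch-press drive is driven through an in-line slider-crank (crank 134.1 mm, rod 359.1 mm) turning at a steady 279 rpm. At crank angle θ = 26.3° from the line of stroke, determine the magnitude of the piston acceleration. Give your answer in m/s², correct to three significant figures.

130

ω = 2π·279/60 = 29.22 rad/s
x(θ) = r cosθ + √(L² − r² sin²θ); with ω constant, a = ω²·d²x/dθ².
d²x/dθ² = −r cosθ − r²(cos2θ)/√u − r⁴ sin²2θ/(4u^{3/2}),  u = L² − r² sin²θ = 0.125423 m².
Substituting r = 0.1341 m, L = 0.3591 m, θ = 26.3°: d²x/dθ² = -0.15221 m.
a = ω²·d²x/dθ² = (29.22)²·(-0.15221) = -129.93 m/s²;  |a| = 129.93 m/s².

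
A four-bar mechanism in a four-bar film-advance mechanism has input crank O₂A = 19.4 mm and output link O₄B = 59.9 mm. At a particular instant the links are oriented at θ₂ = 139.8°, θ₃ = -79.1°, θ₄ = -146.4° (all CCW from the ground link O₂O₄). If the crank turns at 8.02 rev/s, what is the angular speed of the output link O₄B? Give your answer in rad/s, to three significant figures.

11.1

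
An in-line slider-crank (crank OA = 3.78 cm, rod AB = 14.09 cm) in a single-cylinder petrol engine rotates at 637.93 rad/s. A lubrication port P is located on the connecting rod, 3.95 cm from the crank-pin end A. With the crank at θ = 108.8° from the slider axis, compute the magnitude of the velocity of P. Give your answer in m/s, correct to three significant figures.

22.9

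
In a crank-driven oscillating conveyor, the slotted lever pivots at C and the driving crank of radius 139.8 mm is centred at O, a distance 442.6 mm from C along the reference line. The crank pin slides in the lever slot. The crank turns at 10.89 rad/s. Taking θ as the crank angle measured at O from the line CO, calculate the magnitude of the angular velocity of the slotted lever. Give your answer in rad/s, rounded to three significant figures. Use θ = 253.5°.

ω = 10.89 rad/s
Crank pin A relative to C: A = (d + r cosθ, r sinθ); lever angle φ = atan2(r sinθ, d + r cosθ).
Differentiating tanφ: φ̇ = rω(d cosθ + r)/(d² + r² + 2dr cosθ).
d² + r² + 2dr cosθ = |CA|² = 0.180292 m²;  d cosθ + r = +0.014095 m.
|ω_lever| = |0.1398·10.89·+0.014095| / 0.180292 = 0.11902 rad/s.

0.119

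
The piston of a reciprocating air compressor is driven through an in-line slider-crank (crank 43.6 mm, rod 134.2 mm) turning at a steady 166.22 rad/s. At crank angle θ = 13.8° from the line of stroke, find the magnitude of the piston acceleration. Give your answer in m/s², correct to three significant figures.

ω = 166.2 rad/s
x(θ) = r cosθ + √(L² − r² sin²θ); with ω constant, a = ω²·d²x/dθ².
d²x/dθ² = −r cosθ − r²(cos2θ)/√u − r⁴ sin²2θ/(4u^{3/2}),  u = L² − r² sin²θ = 0.0179015 m².
Substituting r = 0.0436 m, L = 0.1342 m, θ = 13.8°: d²x/dθ² = -0.055013 m.
a = ω²·d²x/dθ² = (166.2)²·(-0.055013) = -1520 m/s²;  |a| = 1520 m/s².

1520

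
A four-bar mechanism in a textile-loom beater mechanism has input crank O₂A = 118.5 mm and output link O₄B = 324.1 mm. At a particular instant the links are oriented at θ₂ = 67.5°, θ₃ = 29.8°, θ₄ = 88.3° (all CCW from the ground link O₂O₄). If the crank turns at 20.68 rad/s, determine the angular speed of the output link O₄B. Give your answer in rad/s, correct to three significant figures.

ω₂ = 20.68 rad/s
Differentiating the loop-closure r₂e^{iθ₂}+r₃e^{iθ₃}=r₁+r₄e^{iθ₄} gives r₂ω₂e^{iθ₂}+r₃ω₃e^{iθ₃}=r₄ω₄e^{iθ₄}.
Eliminating the other unknown: ω₄ = r₂ω₂ sin(θ₂−θ₃) / [r₄ sin(θ₄−θ₃)].
Numerator sine = +0.61153; denominator sine = +0.85264.
Result = 0.1185·20.68·(+0.61153) / (0.3241·(+0.85264)) = +5.423 rad/s; magnitude 5.423 rad/s.

5.42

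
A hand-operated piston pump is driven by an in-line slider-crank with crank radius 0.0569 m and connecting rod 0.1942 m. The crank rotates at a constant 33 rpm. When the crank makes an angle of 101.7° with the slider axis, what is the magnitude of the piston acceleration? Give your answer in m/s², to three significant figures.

0.328

ω = 2π·33/60 = 3.456 rad/s
x(θ) = r cosθ + √(L² − r² sin²θ); with ω constant, a = ω²·d²x/dθ².
d²x/dθ² = −r cosθ − r²(cos2θ)/√u − r⁴ sin²2θ/(4u^{3/2}),  u = L² − r² sin²θ = 0.0346092 m².
Substituting r = 0.0569 m, L = 0.1942 m, θ = 101.7°: d²x/dθ² = +0.027446 m.
a = ω²·d²x/dθ² = (3.456)²·(+0.027446) = +0.32777 m/s²;  |a| = 0.32777 m/s².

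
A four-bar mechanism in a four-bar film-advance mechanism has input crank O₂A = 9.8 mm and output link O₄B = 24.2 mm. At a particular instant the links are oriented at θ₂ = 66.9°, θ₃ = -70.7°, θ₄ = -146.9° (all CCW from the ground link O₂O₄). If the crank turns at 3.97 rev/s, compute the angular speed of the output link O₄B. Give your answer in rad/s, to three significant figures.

7.01

ω₂ = 24.94 rad/s (from 3.97 rev/s).
Differentiating the loop-closure r₂e^{iθ₂}+r₃e^{iθ₃}=r₁+r₄e^{iθ₄} gives r₂ω₂e^{iθ₂}+r₃ω₃e^{iθ₃}=r₄ω₄e^{iθ₄}.
Eliminating the other unknown: ω₄ = r₂ω₂ sin(θ₂−θ₃) / [r₄ sin(θ₄−θ₃)].
Numerator sine = +0.67430; denominator sine = -0.97113.
Result = 0.0098·24.94·(+0.67430) / (0.0242·(-0.97113)) = -7.0139 rad/s; magnitude 7.0139 rad/s.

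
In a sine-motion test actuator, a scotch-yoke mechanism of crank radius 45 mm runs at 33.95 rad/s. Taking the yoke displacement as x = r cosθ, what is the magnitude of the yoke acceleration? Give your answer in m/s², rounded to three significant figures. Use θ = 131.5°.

34.4

ω = 33.95 rad/s
x = r cosθ ⇒ ẍ = −rω² cosθ (ω constant).
|a| = rω²|cosθ| = 0.045·(33.95)²·|cos 131.5°| = 34.368 m/s².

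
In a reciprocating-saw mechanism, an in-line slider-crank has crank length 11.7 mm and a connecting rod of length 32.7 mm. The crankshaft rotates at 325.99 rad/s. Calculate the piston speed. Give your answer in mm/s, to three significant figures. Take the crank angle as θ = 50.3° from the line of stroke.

3630

ω = 326 rad/s
For an in-line slider-crank, x = r cosθ + √(L² − r² sin²θ), so v = −rω sinθ·[1 + r cosθ/√(L² − r² sin²θ)].
With r = 0.0117 m, L = 0.0327 m, θ = 50.3°: √(L² − r² sin²θ) = 0.031437 m.
v = −0.0117·326·0.76940·[1 + 0.0117·0.63877/0.031437] = -3.6322 m/s.
|v| = 3.6322 m/s = 3632.2 mm/s.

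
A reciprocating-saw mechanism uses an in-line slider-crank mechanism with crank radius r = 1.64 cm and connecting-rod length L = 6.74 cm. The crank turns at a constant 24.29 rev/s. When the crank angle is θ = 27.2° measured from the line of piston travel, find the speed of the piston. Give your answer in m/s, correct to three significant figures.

1.39

ω = 2π·24.3 = 152.6 rad/s
For an in-line slider-crank, x = r cosθ + √(L² − r² sin²θ), so v = −rω sinθ·[1 + r cosθ/√(L² − r² sin²θ)].
With r = 0.0164 m, L = 0.0674 m, θ = 27.2°: √(L² − r² sin²θ) = 0.066982 m.
v = −0.0164·152.6·0.45710·[1 + 0.0164·0.88942/0.066982] = -1.3932 m/s.
|v| = 1.3932 m/s.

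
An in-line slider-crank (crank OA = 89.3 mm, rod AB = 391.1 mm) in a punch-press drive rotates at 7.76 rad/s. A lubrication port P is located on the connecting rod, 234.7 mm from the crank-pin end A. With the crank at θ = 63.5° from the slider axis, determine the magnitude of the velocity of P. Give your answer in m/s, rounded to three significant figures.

0.670

ω = 7.76 rad/s.  Crank-pin speed |V_A| = rω = 0.69297 m/s, perpendicular to OA.
Rod angle: sinφ = −(r/L) sinθ ⇒ φ = -11.791°; ω_rod = −rω cosθ/√(L²−r²sin²θ) = -0.80763 rad/s.
V_P = V_A + ω_rod × AP, with AP = 0.2347 m along the rod.
Components: V_Px = −rω sinθ − a·ω_rod·sinφ = -0.65889 m/s;  V_Py = rω cosθ + a·ω_rod·cosφ = +0.12365 m/s.
|V_P| = √(V_Px² + V_Py²) = 0.6704 m/s.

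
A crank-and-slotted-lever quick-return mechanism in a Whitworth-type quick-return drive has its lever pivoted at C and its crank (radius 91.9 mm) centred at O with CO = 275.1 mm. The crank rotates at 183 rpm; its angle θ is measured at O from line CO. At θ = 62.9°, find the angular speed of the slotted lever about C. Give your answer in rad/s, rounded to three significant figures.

ω = 19.16 rad/s (from 183 rpm).
Crank pin A relative to C: A = (d + r cosθ, r sinθ); lever angle φ = atan2(r sinθ, d + r cosθ).
Differentiating tanφ: φ̇ = rω(d cosθ + r)/(d² + r² + 2dr cosθ).
d² + r² + 2dr cosθ = |CA|² = 0.10716 m²;  d cosθ + r = +0.21722 m.
|ω_lever| = |0.0919·19.16·+0.21722| / 0.10716 = 3.57 rad/s.

3.57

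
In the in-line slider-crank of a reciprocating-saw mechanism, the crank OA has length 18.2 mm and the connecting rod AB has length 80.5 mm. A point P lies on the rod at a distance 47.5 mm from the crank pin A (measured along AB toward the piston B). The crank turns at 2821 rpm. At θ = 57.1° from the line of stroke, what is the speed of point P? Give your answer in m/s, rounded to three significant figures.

ω = 295.4 rad/s.  Crank-pin speed |V_A| = rω = 5.3765 m/s, perpendicular to OA.
Rod angle: sinφ = −(r/L) sinθ ⇒ φ = -10.943°; ω_rod = −rω cosθ/√(L²−r²sin²θ) = -36.95 rad/s.
V_P = V_A + ω_rod × AP, with AP = 0.0475 m along the rod.
Components: V_Px = −rω sinθ − a·ω_rod·sinφ = -4.8474 m/s;  V_Py = rω cosθ + a·ω_rod·cosφ = +1.1972 m/s.
|V_P| = √(V_Px² + V_Py²) = 4.9931 m/s.

4.99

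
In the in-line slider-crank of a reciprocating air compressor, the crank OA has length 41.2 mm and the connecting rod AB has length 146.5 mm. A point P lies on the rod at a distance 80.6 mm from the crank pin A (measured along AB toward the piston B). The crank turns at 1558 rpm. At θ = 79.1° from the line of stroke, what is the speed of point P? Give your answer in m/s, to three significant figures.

6.83

ω = 163.2 rad/s.  Crank-pin speed |V_A| = rω = 6.7219 m/s, perpendicular to OA.
Rod angle: sinφ = −(r/L) sinθ ⇒ φ = -16.031°; ω_rod = −rω cosθ/√(L²−r²sin²θ) = -9.0274 rad/s.
V_P = V_A + ω_rod × AP, with AP = 0.0806 m along the rod.
Components: V_Px = −rω sinθ − a·ω_rod·sinφ = -6.8016 m/s;  V_Py = rω cosθ + a·ω_rod·cosφ = +0.57177 m/s.
|V_P| = √(V_Px² + V_Py²) = 6.8256 m/s.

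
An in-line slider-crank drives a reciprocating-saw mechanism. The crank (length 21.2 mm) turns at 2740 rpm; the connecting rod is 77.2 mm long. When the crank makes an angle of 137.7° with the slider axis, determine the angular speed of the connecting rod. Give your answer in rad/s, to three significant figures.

ω = 286.9 rad/s (converted from 2740 rpm).
The rod makes angle φ with the slider axis where L sinφ = r sinθ; differentiating, L cosφ·φ̇ = r ω cosθ.
L cosφ = √(L² − r² sin²θ) = 0.07587 m.
|ω_rod| = r ω |cosθ| / √(L² − r² sin²θ) = 0.0212·286.9·0.73963/0.07587 = 59.301 rad/s.

59.3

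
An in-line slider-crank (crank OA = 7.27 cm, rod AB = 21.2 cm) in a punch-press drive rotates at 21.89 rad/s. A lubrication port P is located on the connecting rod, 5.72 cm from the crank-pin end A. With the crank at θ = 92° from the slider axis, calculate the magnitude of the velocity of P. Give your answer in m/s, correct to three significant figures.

1.59

ω = 21.89 rad/s.  Crank-pin speed |V_A| = rω = 1.5914 m/s, perpendicular to OA.
Rod angle: sinφ = −(r/L) sinθ ⇒ φ = -20.042°; ω_rod = −rω cosθ/√(L²−r²sin²θ) = +0.27887 rad/s.
V_P = V_A + ω_rod × AP, with AP = 0.0572 m along the rod.
Components: V_Px = −rω sinθ − a·ω_rod·sinφ = -1.585 m/s;  V_Py = rω cosθ + a·ω_rod·cosφ = -0.040554 m/s.
|V_P| = √(V_Px² + V_Py²) = 1.5855 m/s.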